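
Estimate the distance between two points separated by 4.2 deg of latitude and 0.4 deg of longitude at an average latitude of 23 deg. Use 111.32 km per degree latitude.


dlat_km = 4.2 * 111.32 = 467.544
dlon_km = 0.4 * 111.32 * cos(23) ≈ 40.988
dist = sqrt(467.544^2 + 40.988^2) ≈ 469.3 km

469.3 km


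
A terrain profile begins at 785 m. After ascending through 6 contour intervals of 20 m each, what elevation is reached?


elevation = 785 + 6 * 20 = 905 m

905 m


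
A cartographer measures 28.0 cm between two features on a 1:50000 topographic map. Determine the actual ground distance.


ground = 28.0 cm * 50000 / 100 = 14000.0 m = 14.0 km

14.0 km


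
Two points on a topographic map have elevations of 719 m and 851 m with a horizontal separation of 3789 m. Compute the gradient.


gradient = (851 - 719) / 3789 = 132 / 3789 = 0.0348

0.0348


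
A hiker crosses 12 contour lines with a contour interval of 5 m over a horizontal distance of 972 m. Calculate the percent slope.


elevation change = 12 * 5 = 60 m
slope = 60 / 972 * 100 = 6.2%

6.2%


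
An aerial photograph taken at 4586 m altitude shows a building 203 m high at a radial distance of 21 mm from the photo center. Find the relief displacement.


d = h * r / H = 203 * 21 / 4586 = 0.93 mm

0.93 mm


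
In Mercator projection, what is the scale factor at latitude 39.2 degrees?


SF = 1 / cos(39.2) = 1 / 0.774944 = 1.29

1.29


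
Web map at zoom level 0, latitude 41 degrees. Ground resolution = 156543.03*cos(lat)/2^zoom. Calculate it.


res = 156543.03 * cos(41) / 2^0 = 156543.03 * 0.75470958 / 1 = 118144.52 m/pixel

118144.52 m/pixel


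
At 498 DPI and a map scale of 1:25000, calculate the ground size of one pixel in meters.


pixel_cm = 2.54 / 498 ≈ 0.0051 cm
ground = pixel_cm * 25000 / 100 = 2.54 * 25000 / (498 * 100) = 63500 / 49800 ≈ 1.28 m

1.28 m


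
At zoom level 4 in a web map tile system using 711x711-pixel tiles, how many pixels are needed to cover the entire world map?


tiles per axis = 2^4 = 16
total tiles = 16^2 = 256
pixels per axis = 16 * 711 = 11376
total pixels = 11376^2 = 129413376

129413376 pixels


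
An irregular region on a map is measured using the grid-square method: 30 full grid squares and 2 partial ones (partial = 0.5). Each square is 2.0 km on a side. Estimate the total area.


effective squares = 30 + 2 * 0.5 = 31.0
area = 31.0 * 4.0 = 124.0 km^2

124.0 km^2


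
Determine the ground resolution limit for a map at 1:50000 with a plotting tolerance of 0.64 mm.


ground = 0.64 mm * 50000 / 1000 = 32.0 m

32.0 m


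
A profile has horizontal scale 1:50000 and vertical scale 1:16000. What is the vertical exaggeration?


VE = horizontal_scale / vertical_scale = 50000 / 16000 = 3.125 ≈ 3.1

3.1x


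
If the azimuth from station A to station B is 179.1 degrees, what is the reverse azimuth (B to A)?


back azimuth = (179.1 + 180) mod 360 = 359.1 degrees

359.1 degrees


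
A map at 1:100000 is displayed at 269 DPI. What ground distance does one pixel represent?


pixel_cm = 2.54 / 269 ≈ 0.009442 cm
ground = pixel_cm * 100000 / 100 = 2.54 * 100000 / (269 * 100) = 254000 / 26900 ≈ 9.44 m

9.44 m


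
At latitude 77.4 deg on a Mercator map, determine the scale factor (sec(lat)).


SF = 1 / cos(77.4) = 1 / 0.218143 = 4.584

4.584


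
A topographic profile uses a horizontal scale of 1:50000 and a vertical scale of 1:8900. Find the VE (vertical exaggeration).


VE = horizontal_scale / vertical_scale = 50000 / 8900 ≈ 5.6

5.6x


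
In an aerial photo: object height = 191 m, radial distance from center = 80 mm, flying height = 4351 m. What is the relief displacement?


d = h * r / H = 191 * 80 / 4351 = 3.51 mm

3.51 mm


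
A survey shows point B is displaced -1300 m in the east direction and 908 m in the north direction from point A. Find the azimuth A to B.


az = atan2(-1300, 908) = -55.1 deg
adjusted to 0-360: 304.9 degrees

304.9 degrees


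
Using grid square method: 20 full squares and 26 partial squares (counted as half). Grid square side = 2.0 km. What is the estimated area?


effective squares = 20 + 26 * 0.5 = 33.0
area = 33.0 * 4.0 = 132.0 km^2

132.0 km^2


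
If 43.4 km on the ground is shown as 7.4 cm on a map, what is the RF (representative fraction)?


ground = 43.4 km = 4340000 cm; RF denominator = ground / map = 4340000 / 7.4 ≈ 586486; RF = 1:586486

1:586486


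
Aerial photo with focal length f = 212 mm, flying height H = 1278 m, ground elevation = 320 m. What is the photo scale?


scale = f / (H - h) = 212 mm / 958 m = 212 / 958000 = 1:4519

1:4519


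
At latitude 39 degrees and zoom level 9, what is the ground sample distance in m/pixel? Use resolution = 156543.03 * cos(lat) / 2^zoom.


res = 156543.03 * cos(39) / 2^9 = 156543.03 * 0.77714596 / 512 = 237.61 m/pixel

237.61 m/pixel


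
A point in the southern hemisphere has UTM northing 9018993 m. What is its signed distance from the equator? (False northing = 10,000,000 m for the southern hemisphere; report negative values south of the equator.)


For southern: actual = 9018993 - 10000000 = -981007 m

-981007 m


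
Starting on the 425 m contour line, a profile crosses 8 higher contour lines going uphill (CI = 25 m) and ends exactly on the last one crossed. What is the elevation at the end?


elevation = 425 + 8 * 25 = 625 m

625 m


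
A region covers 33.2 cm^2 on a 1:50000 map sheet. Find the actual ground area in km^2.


ground_area = 33.2 * (50000/100)^2 = 8300000.0 m^2 = 8.3 km^2

8.3 km^2


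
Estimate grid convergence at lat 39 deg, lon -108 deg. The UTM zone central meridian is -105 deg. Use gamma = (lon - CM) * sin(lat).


gamma = (-108 - -105) * sin(39) = -3 * 0.62932 = -1.888 degrees

-1.888 degrees


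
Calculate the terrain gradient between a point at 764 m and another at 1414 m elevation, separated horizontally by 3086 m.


gradient = (1414 - 764) / 3086 = 650 / 3086 = 0.2106

0.2106


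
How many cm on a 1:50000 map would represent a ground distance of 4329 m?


map_cm = 4329 * 100 / 50000 = 8.658 cm ≈ 8.66 cm

8.66 cm


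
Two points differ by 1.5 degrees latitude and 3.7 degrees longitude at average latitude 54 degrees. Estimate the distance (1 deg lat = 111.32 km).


dlat_km = 1.5 * 111.32 = 166.98
dlon_km = 3.7 * 111.32 * cos(54) ≈ 242.099
dist = sqrt(166.98^2 + 242.099^2) ≈ 294.1 km

294.1 km


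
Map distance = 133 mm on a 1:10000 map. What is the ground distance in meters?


ground = 133 mm * 10000 / 1000 = 1330.0 m

1330.0 m


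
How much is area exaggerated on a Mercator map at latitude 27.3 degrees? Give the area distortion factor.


area_distortion = 1/cos^2(27.3) = 1.266

1.266


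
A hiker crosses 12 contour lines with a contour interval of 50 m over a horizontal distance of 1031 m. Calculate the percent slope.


elevation change = 12 * 50 = 600 m
slope = 600 / 1031 * 100 = 58.2%

58.2%


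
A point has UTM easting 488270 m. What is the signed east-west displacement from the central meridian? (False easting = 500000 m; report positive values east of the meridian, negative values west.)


displacement = 488270 - 500000 = -11730 m

-11730 m


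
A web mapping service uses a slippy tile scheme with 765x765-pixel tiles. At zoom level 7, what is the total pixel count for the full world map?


tiles per axis = 2^7 = 128
total tiles = 128^2 = 16384
pixels per axis = 128 * 765 = 97920
total pixels = 97920^2 = 9588326400

9588326400 pixels


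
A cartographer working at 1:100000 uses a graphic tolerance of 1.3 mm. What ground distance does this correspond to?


ground = 1.3 mm * 100000 / 1000 = 130.0 m

130.0 m


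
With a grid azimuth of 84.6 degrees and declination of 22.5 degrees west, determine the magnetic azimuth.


magnetic azimuth = grid azimuth - declination (east +ve)
mag_az = 84.6 - -22.5 = 107.1 degrees

107.1 degrees


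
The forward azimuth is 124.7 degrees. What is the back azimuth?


back azimuth = (124.7 + 180) mod 360 = 304.7 degrees

304.7 degrees


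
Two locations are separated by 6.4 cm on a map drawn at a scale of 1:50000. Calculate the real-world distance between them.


ground = 6.4 cm * 50000 / 100 = 3200.0 m = 3.2 km

3.2 km


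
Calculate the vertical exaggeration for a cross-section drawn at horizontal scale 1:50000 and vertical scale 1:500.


VE = horizontal_scale / vertical_scale = 50000 / 500 = 100.0

100.0x


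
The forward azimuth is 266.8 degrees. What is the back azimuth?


back azimuth = (266.8 + 180) mod 360 = 86.8 degrees

86.8 degrees


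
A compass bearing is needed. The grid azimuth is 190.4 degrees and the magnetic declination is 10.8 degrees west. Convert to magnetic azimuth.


magnetic azimuth = grid azimuth - declination (east +ve)
mag_az = 190.4 - -10.8 = 201.2 degrees

201.2 degrees


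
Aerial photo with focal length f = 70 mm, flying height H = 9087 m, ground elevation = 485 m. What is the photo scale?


scale = f / (H - h) = 70 mm / 8602 m = 70 / 8602000 = 1:122886

1:122886


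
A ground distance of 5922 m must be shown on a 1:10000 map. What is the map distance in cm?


map_cm = 5922 * 100 / 10000 = 59.22 cm

59.22 cm


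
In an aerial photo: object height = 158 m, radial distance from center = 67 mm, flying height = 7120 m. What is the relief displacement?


d = h * r / H = 158 * 67 / 7120 = 1.49 mm

1.49 mm


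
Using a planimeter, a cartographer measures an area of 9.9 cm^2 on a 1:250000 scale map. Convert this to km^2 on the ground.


ground_area = 9.9 * (250000/100)^2 = 61875000.0 m^2 = 61.875 km^2

61.875 km^2


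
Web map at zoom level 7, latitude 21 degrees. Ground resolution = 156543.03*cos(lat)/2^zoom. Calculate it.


res = 156543.03 * cos(21) / 2^7 = 156543.03 * 0.93358043 / 128 = 1141.76 m/pixel

1141.76 m/pixel


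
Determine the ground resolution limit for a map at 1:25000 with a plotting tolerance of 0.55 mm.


ground = 0.55 mm * 25000 / 1000 = 13.75 m

13.75 m


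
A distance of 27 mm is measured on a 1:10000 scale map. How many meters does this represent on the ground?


ground = 27 mm * 10000 / 1000 = 270.0 m

270.0 m


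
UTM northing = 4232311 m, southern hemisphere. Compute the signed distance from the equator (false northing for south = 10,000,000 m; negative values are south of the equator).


For southern: actual = 4232311 - 10000000 = -5767689 m

-5767689 m


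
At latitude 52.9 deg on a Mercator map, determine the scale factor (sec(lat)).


SF = 1 / cos(52.9) = 1 / 0.603208 = 1.658

1.658


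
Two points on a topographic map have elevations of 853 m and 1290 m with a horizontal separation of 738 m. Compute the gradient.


gradient = (1290 - 853) / 738 = 437 / 738 = 0.5921

0.5921


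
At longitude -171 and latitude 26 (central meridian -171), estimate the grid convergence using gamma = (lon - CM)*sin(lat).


gamma = (-171 - -171) * sin(26) = 0 * 0.438371 = 0.0 degrees

0.0 degrees


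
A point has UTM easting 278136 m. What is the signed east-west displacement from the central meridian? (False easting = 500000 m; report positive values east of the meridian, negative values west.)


displacement = 278136 - 500000 = -221864 m

-221864 m


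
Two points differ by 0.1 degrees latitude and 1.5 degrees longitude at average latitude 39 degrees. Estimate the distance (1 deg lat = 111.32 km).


dlat_km = 0.1 * 111.32 = 11.132
dlon_km = 1.5 * 111.32 * cos(39) ≈ 129.768
dist = sqrt(11.132^2 + 129.768^2) ≈ 130.2 km

130.2 km


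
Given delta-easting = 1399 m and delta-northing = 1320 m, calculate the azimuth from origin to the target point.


az = atan2(1399, 1320) = 46.7 deg
adjusted to 0-360: 46.7 degrees

46.7 degrees


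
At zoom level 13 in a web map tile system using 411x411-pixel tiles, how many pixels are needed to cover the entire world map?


tiles per axis = 2^13 = 8192
total tiles = 8192^2 = 67108864
pixels per axis = 8192 * 411 = 3366912
total pixels = 3366912^2 = 11336096415744

11336096415744 pixels


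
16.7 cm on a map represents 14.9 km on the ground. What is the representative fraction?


ground = 14.9 km = 1490000 cm; RF denominator = ground / map = 1490000 / 16.7 ≈ 89222; RF = 1:89222

1:89222


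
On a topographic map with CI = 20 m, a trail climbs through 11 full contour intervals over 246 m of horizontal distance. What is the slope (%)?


elevation change = 11 * 20 = 220 m
slope = 220 / 246 * 100 = 89.4%

89.4%


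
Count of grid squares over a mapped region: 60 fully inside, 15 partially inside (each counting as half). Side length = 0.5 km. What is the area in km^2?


effective squares = 60 + 15 * 0.5 = 67.5
area = 67.5 * 0.25 = 16.875 km^2

16.875 km^2


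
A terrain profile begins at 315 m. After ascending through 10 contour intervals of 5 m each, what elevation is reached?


elevation = 315 + 10 * 5 = 365 m

365 m


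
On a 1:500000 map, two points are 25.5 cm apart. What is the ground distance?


ground = 25.5 cm * 500000 / 100 = 127500.0 m = 127.5 km

127.5 km


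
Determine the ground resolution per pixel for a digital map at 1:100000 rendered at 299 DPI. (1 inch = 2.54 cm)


pixel_cm = 2.54 / 299 ≈ 0.008495 cm
ground = pixel_cm * 100000 / 100 = 2.54 * 100000 / (299 * 100) = 254000 / 29900 ≈ 8.49 m

8.49 m


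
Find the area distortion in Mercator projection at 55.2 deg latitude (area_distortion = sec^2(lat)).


area_distortion = 1/cos^2(55.2) = 3.07

3.07


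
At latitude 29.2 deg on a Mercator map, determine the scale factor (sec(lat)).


SF = 1 / cos(29.2) = 1 / 0.872922 = 1.146

1.146


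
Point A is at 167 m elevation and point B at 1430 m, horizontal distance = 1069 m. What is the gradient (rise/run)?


gradient = (1430 - 167) / 1069 = 1263 / 1069 = 1.1815

1.1815


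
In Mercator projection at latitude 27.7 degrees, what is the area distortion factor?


area_distortion = 1/cos^2(27.7) = 1.276

1.276


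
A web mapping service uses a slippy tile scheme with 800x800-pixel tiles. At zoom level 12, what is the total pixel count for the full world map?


tiles per axis = 2^12 = 4096
total tiles = 4096^2 = 16777216
pixels per axis = 4096 * 800 = 3276800
total pixels = 3276800^2 = 10737418240000

10737418240000 pixels


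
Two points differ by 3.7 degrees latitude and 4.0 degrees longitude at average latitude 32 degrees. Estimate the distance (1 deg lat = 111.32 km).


dlat_km = 3.7 * 111.32 = 411.884
dlon_km = 4.0 * 111.32 * cos(32) ≈ 377.619
dist = sqrt(411.884^2 + 377.619^2) ≈ 558.8 km

558.8 km


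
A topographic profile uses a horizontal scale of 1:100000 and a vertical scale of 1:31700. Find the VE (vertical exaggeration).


VE = horizontal_scale / vertical_scale = 100000 / 31700 ≈ 3.2

3.2x


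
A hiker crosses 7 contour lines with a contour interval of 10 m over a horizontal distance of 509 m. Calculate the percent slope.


elevation change = 7 * 10 = 70 m
slope = 70 / 509 * 100 = 13.8%

13.8%


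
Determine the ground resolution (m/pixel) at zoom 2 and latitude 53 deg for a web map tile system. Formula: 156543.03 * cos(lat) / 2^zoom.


res = 156543.03 * cos(53) / 2^2 = 156543.03 * 0.60181502 / 4 = 23552.49 m/pixel

23552.49 m/pixel


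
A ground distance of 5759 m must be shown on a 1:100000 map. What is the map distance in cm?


map_cm = 5759 * 100 / 100000 = 5.759 cm ≈ 5.76 cm

5.76 cm


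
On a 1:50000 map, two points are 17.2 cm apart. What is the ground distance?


ground = 17.2 cm * 50000 / 100 = 8600.0 m = 8.6 km

8.6 km


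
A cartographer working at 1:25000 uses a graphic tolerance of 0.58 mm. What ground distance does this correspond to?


ground = 0.58 mm * 25000 / 1000 = 14.5 m

14.5 m


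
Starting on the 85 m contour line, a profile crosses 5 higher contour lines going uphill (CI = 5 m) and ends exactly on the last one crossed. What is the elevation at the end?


elevation = 85 + 5 * 5 = 110 m

110 m


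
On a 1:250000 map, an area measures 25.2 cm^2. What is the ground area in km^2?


ground_area = 25.2 * (250000/100)^2 = 157500000.0 m^2 = 157.5 km^2

157.5 km^2


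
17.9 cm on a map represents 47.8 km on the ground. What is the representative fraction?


ground = 47.8 km = 4780000 cm; RF denominator = ground / map = 4780000 / 17.9 ≈ 267039; RF = 1:267039

1:267039


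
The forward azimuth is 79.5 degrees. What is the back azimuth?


back azimuth = (79.5 + 180) mod 360 = 259.5 degrees

259.5 degrees


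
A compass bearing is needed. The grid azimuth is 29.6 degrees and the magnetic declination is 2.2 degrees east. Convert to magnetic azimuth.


magnetic azimuth = grid azimuth - declination (east +ve)
mag_az = 29.6 - 2.2 = 27.4 degrees

27.4 degrees


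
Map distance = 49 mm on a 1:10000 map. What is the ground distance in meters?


ground = 49 mm * 10000 / 1000 = 490.0 m

490.0 m


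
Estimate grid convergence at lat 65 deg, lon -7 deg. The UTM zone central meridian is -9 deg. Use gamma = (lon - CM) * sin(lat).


gamma = (-7 - -9) * sin(65) = 2 * 0.906308 = 1.813 degrees

1.813 degrees


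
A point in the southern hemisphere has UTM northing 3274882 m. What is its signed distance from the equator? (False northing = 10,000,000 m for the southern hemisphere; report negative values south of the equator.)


For southern: actual = 3274882 - 10000000 = -6725118 m

-6725118 m


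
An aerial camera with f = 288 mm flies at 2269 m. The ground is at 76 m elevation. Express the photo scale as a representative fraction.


scale = f / (H - h) = 288 mm / 2193 m = 288 / 2193000 = 1:7615

1:7615


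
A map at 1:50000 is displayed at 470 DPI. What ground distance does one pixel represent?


pixel_cm = 2.54 / 470 ≈ 0.005404 cm
ground = pixel_cm * 50000 / 100 = 2.54 * 50000 / (470 * 100) = 127000 / 47000 ≈ 2.7 m

2.7 m


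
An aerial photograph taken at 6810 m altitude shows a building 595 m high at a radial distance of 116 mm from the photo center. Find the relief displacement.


d = h * r / H = 595 * 116 / 6810 = 10.14 mm

10.14 mm


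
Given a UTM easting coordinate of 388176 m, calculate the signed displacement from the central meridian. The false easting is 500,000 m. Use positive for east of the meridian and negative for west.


displacement = 388176 - 500000 = -111824 m

-111824 m


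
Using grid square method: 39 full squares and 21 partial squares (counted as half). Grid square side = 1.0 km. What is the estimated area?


effective squares = 39 + 21 * 0.5 = 49.5
area = 49.5 * 1.0 = 49.5 km^2

49.5 km^2


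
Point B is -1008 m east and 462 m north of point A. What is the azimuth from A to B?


az = atan2(-1008, 462) = -65.4 deg
adjusted to 0-360: 294.6 degrees

294.6 degrees


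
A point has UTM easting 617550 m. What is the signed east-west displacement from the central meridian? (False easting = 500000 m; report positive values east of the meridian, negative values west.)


displacement = 617550 - 500000 = 117550 m

117550 m


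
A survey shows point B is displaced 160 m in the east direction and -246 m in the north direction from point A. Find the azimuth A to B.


az = atan2(160, -246) = 147.0 deg
adjusted to 0-360: 147.0 degrees

147.0 degrees


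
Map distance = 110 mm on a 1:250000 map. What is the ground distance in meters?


ground = 110 mm * 250000 / 1000 = 27500.0 m

27500.0 m


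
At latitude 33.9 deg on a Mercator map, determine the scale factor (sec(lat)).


SF = 1 / cos(33.9) = 1 / 0.830012 = 1.205

1.205


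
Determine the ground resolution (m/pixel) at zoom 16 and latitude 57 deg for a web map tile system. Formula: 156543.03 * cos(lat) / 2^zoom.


res = 156543.03 * cos(57) / 2^16 = 156543.03 * 0.54463904 / 65536 = 1.3 m/pixel

1.3 m/pixel


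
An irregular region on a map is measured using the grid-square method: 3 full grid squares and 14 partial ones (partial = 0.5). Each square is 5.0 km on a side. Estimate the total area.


effective squares = 3 + 14 * 0.5 = 10.0
area = 10.0 * 25.0 = 250.0 km^2

250.0 km^2


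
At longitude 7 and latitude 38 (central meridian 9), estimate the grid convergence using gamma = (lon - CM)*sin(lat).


gamma = (7 - 9) * sin(38) = -2 * 0.615661 = -1.231 degrees

-1.231 degrees


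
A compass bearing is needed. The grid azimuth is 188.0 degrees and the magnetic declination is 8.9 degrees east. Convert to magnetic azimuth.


magnetic azimuth = grid azimuth - declination (east +ve)
mag_az = 188.0 - 8.9 = 179.1 degrees

179.1 degrees


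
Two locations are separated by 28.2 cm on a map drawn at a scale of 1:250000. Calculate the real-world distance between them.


ground = 28.2 cm * 250000 / 100 = 70500.0 m = 70.5 km

70.5 km


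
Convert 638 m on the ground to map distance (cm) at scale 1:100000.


map_cm = 638 * 100 / 100000 = 0.638 cm ≈ 0.64 cm

0.64 cm


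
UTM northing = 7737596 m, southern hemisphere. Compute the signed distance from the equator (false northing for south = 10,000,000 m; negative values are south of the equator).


For southern: actual = 7737596 - 10000000 = -2262404 m

-2262404 m


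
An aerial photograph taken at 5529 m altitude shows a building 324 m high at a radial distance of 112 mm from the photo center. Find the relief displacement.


d = h * r / H = 324 * 112 / 5529 = 6.56 mm

6.56 mm


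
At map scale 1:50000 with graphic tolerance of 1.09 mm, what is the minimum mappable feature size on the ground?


ground = 1.09 mm * 50000 / 1000 = 54.5 m

54.5 m


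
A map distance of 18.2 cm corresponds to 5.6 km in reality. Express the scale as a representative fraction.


ground = 5.6 km = 560000 cm; RF denominator = ground / map = 560000 / 18.2 ≈ 30769; RF = 1:30769

1:30769


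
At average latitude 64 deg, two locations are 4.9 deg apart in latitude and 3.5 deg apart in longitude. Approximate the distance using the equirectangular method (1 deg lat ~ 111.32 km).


dlat_km = 4.9 * 111.32 = 545.468
dlon_km = 3.5 * 111.32 * cos(64) ≈ 170.798
dist = sqrt(545.468^2 + 170.798^2) ≈ 571.6 km

571.6 km


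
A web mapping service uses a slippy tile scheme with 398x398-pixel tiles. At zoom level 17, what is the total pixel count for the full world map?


tiles per axis = 2^17 = 131072
total tiles = 131072^2 = 17179869184
pixels per axis = 131072 * 398 = 52166656
total pixels = 52166656^2 = 2721359998222336

2721359998222336 pixels


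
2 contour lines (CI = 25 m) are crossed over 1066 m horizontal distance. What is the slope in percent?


elevation change = 2 * 25 = 50 m
slope = 50 / 1066 * 100 = 4.7%

4.7%


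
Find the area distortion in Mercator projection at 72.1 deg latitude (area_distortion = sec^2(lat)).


area_distortion = 1/cos^2(72.1) = 10.586

10.586


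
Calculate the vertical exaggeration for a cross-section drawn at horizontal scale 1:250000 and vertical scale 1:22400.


VE = horizontal_scale / vertical_scale = 250000 / 22400 ≈ 11.2

11.2x


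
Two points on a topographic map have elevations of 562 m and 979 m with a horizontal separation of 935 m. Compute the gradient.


gradient = (979 - 562) / 935 = 417 / 935 = 0.446

0.446


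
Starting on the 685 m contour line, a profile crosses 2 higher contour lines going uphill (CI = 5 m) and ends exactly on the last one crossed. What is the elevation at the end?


elevation = 685 + 2 * 5 = 695 m

695 m


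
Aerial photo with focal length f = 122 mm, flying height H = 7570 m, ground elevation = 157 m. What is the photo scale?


scale = f / (H - h) = 122 mm / 7413 m = 122 / 7413000 = 1:60762

1:60762


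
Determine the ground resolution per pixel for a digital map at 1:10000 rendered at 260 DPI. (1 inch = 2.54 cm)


pixel_cm = 2.54 / 260 ≈ 0.009769 cm
ground = pixel_cm * 10000 / 100 = 2.54 * 10000 / (260 * 100) = 25400 / 26000 ≈ 0.98 m

0.98 m


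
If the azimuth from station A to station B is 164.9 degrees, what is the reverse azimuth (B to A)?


back azimuth = (164.9 + 180) mod 360 = 344.9 degrees

344.9 degrees


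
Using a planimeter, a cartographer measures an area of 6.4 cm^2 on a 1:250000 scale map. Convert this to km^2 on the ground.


ground_area = 6.4 * (250000/100)^2 = 40000000.0 m^2 = 40.0 km^2

40.0 km^2


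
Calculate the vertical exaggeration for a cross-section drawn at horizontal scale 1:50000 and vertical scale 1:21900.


VE = horizontal_scale / vertical_scale = 50000 / 21900 ≈ 2.3

2.3x


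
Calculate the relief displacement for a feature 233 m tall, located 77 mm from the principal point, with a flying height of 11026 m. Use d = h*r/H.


d = h * r / H = 233 * 77 / 11026 = 1.63 mm

1.63 mm


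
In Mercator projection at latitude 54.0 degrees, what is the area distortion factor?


area_distortion = 1/cos^2(54.0) = 2.894

2.894


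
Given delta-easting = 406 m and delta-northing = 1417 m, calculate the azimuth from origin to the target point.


az = atan2(406, 1417) = 16.0 deg
adjusted to 0-360: 16.0 degrees

16.0 degrees


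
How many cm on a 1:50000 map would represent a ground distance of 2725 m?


map_cm = 2725 * 100 / 50000 = 5.45 cm

5.45 cm


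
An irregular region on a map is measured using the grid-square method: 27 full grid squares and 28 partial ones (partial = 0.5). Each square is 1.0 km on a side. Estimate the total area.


effective squares = 27 + 28 * 0.5 = 41.0
area = 41.0 * 1.0 = 41.0 km^2

41.0 km^2


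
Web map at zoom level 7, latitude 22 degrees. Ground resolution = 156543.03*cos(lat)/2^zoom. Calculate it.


res = 156543.03 * cos(22) / 2^7 = 156543.03 * 0.92718385 / 128 = 1133.94 m/pixel

1133.94 m/pixel


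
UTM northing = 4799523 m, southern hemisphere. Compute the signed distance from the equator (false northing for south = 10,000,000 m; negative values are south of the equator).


For southern: actual = 4799523 - 10000000 = -5200477 m

-5200477 m


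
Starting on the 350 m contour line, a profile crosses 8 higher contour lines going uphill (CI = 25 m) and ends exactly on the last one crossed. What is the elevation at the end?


elevation = 350 + 8 * 25 = 550 m

550 m


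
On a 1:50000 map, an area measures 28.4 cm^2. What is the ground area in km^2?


ground_area = 28.4 * (50000/100)^2 = 7100000.0 m^2 = 7.1 km^2

7.1 km^2


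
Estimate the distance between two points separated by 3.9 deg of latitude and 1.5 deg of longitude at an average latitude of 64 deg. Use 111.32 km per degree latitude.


dlat_km = 3.9 * 111.32 = 434.148
dlon_km = 1.5 * 111.32 * cos(64) ≈ 73.199
dist = sqrt(434.148^2 + 73.199^2) ≈ 440.3 km

440.3 km


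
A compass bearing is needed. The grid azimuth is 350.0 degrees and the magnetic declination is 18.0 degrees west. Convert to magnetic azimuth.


magnetic azimuth = grid azimuth - declination (east +ve)
mag_az = 350.0 - -18.0 = 8.0 degrees

8.0 degrees


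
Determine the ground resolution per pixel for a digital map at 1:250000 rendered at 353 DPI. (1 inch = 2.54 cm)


pixel_cm = 2.54 / 353 ≈ 0.007195 cm
ground = pixel_cm * 250000 / 100 = 2.54 * 250000 / (353 * 100) = 635000 / 35300 ≈ 17.99 m

17.99 m


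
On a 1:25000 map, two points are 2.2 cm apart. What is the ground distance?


ground = 2.2 cm * 25000 / 100 = 550.0 m

550.0 m


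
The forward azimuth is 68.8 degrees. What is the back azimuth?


back azimuth = (68.8 + 180) mod 360 = 248.8 degrees

248.8 degrees


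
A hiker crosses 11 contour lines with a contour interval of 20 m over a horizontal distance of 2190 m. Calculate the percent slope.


elevation change = 11 * 20 = 220 m
slope = 220 / 2190 * 100 = 10.0%

10.0%


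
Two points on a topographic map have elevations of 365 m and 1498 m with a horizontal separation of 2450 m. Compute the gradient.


gradient = (1498 - 365) / 2450 = 1133 / 2450 = 0.4624

0.4624


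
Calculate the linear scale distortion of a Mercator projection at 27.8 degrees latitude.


SF = 1 / cos(27.8) = 1 / 0.884581 = 1.13

1.13


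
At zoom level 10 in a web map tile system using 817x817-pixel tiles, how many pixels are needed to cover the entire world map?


tiles per axis = 2^10 = 1024
total tiles = 1024^2 = 1048576
pixels per axis = 1024 * 817 = 836608
total pixels = 836608^2 = 699912945664

699912945664 pixels


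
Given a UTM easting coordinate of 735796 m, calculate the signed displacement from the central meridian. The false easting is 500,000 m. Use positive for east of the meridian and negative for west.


displacement = 735796 - 500000 = 235796 m

235796 m


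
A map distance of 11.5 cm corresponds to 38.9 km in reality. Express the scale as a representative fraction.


ground = 38.9 km = 3890000 cm; RF denominator = ground / map = 3890000 / 11.5 ≈ 338261; RF = 1:338261

1:338261


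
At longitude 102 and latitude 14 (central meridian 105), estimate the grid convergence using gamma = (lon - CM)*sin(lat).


gamma = (102 - 105) * sin(14) = -3 * 0.241922 = -0.726 degrees

-0.726 degrees


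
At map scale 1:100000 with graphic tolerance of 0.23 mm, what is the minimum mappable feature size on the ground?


ground = 0.23 mm * 100000 / 1000 = 23.0 m

23.0 m


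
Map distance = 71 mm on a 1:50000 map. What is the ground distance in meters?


ground = 71 mm * 50000 / 1000 = 3550.0 m

3550.0 m


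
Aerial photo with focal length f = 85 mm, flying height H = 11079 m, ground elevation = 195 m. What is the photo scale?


scale = f / (H - h) = 85 mm / 10884 m = 85 / 10884000 = 1:128047

1:128047


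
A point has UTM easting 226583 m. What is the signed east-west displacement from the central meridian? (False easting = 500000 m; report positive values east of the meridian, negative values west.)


displacement = 226583 - 500000 = -273417 m

-273417 m


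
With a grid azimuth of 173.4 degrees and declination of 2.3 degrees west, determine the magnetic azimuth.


magnetic azimuth = grid azimuth - declination (east +ve)
mag_az = 173.4 - -2.3 = 175.7 degrees

175.7 degrees


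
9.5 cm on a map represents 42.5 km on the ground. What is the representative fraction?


ground = 42.5 km = 4250000 cm; RF denominator = ground / map = 4250000 / 9.5 ≈ 447368; RF = 1:447368

1:447368


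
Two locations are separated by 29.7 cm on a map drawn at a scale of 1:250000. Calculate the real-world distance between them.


ground = 29.7 cm * 250000 / 100 = 74250.0 m = 74.25 km

74.25 km


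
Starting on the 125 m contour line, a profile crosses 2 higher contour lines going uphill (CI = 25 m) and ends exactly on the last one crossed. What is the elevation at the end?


elevation = 125 + 2 * 25 = 175 m

175 m


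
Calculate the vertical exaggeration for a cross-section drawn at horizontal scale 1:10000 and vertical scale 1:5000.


VE = horizontal_scale / vertical_scale = 10000 / 5000 = 2.0

2.0x


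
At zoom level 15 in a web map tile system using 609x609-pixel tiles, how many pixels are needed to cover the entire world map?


tiles per axis = 2^15 = 32768
total tiles = 32768^2 = 1073741824
pixels per axis = 32768 * 609 = 19955712
total pixels = 19955712^2 = 398230441426944

398230441426944 pixels


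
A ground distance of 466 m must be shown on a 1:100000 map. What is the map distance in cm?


map_cm = 466 * 100 / 100000 = 0.466 cm ≈ 0.47 cm

0.47 cm


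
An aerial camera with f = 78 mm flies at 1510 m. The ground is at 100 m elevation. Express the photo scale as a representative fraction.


scale = f / (H - h) = 78 mm / 1410 m = 78 / 1410000 = 1:18077

1:18077


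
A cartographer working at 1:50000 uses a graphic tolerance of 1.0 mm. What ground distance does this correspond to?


ground = 1.0 mm * 50000 / 1000 = 50.0 m

50.0 m


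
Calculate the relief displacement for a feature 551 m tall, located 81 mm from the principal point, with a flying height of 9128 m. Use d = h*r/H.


d = h * r / H = 551 * 81 / 9128 = 4.89 mm

4.89 mm


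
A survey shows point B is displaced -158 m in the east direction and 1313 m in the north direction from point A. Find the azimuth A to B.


az = atan2(-158, 1313) = -6.9 deg
adjusted to 0-360: 353.1 degrees

353.1 degrees


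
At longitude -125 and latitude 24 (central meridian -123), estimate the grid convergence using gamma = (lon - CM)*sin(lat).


gamma = (-125 - -123) * sin(24) = -2 * 0.406737 = -0.813 degrees

-0.813 degrees


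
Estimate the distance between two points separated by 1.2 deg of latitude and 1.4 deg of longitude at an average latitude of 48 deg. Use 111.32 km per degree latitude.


dlat_km = 1.2 * 111.32 = 133.584
dlon_km = 1.4 * 111.32 * cos(48) ≈ 104.283
dist = sqrt(133.584^2 + 104.283^2) ≈ 169.5 km

169.5 km


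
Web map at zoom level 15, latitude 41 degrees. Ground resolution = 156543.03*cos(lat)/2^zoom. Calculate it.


res = 156543.03 * cos(41) / 2^15 = 156543.03 * 0.75470958 / 32768 = 3.61 m/pixel

3.61 m/pixel


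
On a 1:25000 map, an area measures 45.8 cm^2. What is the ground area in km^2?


ground_area = 45.8 * (25000/100)^2 = 2862500.0 m^2 = 2.8625 km^2 ≈ 2.863 km^2

2.863 km^2


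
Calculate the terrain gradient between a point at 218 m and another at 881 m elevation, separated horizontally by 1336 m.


gradient = (881 - 218) / 1336 = 663 / 1336 = 0.4963

0.4963


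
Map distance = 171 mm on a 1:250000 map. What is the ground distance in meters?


ground = 171 mm * 250000 / 1000 = 42750.0 m

42750.0 m


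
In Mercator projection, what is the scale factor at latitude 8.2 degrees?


SF = 1 / cos(8.2) = 1 / 0.989776 = 1.01

1.01


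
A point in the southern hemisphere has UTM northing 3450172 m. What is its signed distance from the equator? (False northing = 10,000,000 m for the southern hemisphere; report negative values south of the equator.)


For southern: actual = 3450172 - 10000000 = -6549828 m

-6549828 m


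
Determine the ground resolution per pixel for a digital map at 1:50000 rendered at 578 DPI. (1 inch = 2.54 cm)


pixel_cm = 2.54 / 578 ≈ 0.004394 cm
ground = pixel_cm * 50000 / 100 = 2.54 * 50000 / (578 * 100) = 127000 / 57800 ≈ 2.2 m

2.2 m


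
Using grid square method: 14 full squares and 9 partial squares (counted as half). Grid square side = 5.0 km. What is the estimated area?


effective squares = 14 + 9 * 0.5 = 18.5
area = 18.5 * 25.0 = 462.5 km^2

462.5 km^2


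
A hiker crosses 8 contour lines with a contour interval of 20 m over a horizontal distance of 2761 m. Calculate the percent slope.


elevation change = 8 * 20 = 160 m
slope = 160 / 2761 * 100 = 5.8%

5.8%


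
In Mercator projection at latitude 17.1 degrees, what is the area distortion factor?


area_distortion = 1/cos^2(17.1) = 1.095

1.095


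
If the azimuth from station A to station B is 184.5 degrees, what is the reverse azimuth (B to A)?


back azimuth = (184.5 + 180) mod 360 = 4.5 degrees

4.5 degrees


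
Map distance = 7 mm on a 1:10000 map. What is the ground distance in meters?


ground = 7 mm * 10000 / 1000 = 70.0 m

70.0 m


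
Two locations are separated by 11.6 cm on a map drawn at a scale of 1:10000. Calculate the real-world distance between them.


ground = 11.6 cm * 10000 / 100 = 1160.0 m = 1.16 km

1.16 km


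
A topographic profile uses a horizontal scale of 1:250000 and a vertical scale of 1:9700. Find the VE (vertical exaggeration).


VE = horizontal_scale / vertical_scale = 250000 / 9700 ≈ 25.8

25.8x


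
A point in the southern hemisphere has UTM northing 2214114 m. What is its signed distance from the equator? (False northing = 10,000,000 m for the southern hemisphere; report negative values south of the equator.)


For southern: actual = 2214114 - 10000000 = -7785886 m

-7785886 m


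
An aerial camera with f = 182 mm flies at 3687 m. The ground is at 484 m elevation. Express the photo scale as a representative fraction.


scale = f / (H - h) = 182 mm / 3203 m = 182 / 3203000 = 1:17599

1:17599


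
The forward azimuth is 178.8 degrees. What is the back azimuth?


back azimuth = (178.8 + 180) mod 360 = 358.8 degrees

358.8 degrees


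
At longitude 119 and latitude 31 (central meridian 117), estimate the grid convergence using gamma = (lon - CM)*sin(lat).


gamma = (119 - 117) * sin(31) = 2 * 0.515038 = 1.03 degrees

1.03 degrees


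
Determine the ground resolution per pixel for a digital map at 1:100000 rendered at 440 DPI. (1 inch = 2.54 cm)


pixel_cm = 2.54 / 440 ≈ 0.005773 cm
ground = pixel_cm * 100000 / 100 = 2.54 * 100000 / (440 * 100) = 254000 / 44000 ≈ 5.77 m

5.77 m


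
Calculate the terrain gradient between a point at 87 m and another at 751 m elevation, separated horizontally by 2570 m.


gradient = (751 - 87) / 2570 = 664 / 2570 = 0.2584

0.2584


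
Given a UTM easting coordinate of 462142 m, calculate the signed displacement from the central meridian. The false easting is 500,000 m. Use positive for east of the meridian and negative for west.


displacement = 462142 - 500000 = -37858 m

-37858 m


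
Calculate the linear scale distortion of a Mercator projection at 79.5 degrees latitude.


SF = 1 / cos(79.5) = 1 / 0.182236 = 5.487

5.487


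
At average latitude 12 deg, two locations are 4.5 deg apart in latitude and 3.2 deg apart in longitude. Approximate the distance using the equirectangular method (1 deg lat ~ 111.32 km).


dlat_km = 4.5 * 111.32 = 500.94
dlon_km = 3.2 * 111.32 * cos(12) ≈ 348.44
dist = sqrt(500.94^2 + 348.44^2) ≈ 610.2 km

610.2 km


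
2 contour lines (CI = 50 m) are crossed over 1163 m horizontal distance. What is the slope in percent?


elevation change = 2 * 50 = 100 m
slope = 100 / 1163 * 100 = 8.6%

8.6%


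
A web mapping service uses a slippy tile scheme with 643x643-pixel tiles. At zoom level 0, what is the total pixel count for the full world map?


tiles per axis = 2^0 = 1
total tiles = 1^2 = 1
pixels per axis = 1 * 643 = 643
total pixels = 643^2 = 413449

413449 pixels


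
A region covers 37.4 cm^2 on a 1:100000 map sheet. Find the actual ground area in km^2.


ground_area = 37.4 * (100000/100)^2 = 37400000.0 m^2 = 37.4 km^2

37.4 km^2


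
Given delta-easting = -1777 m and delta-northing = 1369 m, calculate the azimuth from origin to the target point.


az = atan2(-1777, 1369) = -52.4 deg
adjusted to 0-360: 307.6 degrees

307.6 degrees


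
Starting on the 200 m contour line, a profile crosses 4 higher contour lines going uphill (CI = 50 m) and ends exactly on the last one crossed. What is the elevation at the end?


elevation = 200 + 4 * 50 = 400 m

400 m


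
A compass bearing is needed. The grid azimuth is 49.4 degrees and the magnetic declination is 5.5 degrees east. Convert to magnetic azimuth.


magnetic azimuth = grid azimuth - declination (east +ve)
mag_az = 49.4 - 5.5 = 43.9 degrees

43.9 degrees


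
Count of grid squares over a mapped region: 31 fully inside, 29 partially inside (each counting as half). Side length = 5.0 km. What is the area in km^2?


effective squares = 31 + 29 * 0.5 = 45.5
area = 45.5 * 25.0 = 1137.5 km^2

1137.5 km^2


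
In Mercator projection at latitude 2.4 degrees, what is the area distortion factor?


area_distortion = 1/cos^2(2.4) = 1.002

1.002


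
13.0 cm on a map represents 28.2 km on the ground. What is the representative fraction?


ground = 28.2 km = 2820000 cm; RF denominator = ground / map = 2820000 / 13.0 ≈ 216923; RF = 1:216923

1:216923
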